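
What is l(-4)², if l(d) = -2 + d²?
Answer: 196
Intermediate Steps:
l(-4)² = (-2 + (-4)²)² = (-2 + 16)² = 14² = 196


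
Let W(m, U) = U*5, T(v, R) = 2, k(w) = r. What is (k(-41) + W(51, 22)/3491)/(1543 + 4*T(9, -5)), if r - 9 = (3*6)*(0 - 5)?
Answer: -282661/5414541 ≈ -0.052204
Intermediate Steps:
r = -81 (r = 9 + (3*6)*(0 - 5) = 9 + 18*(-5) = 9 - 90 = -81)
k(w) = -81
W(m, U) = 5*U
(k(-41) + W(51, 22)/3491)/(1543 + 4*T(9, -5)) = (-81 + (5*22)/3491)/(1543 + 4*2) = (-81 + 110*(1/3491))/(1543 + 8) = (-81 + 110/3491)/1551 = -282661/3491*1/1551 = -282661/5414541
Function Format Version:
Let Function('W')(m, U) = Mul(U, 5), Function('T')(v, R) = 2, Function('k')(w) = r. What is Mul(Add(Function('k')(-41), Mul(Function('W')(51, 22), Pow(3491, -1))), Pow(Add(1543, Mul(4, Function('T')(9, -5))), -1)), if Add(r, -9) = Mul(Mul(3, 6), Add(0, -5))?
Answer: Rational(-282661, 5414541) ≈ -0.052204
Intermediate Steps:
r = -81 (r = Add(9, Mul(Mul(3, 6), Add(0, -5))) = Add(9, Mul(18, -5)) = Add(9, -90) = -81)
Function('k')(w) = -81
Function('W')(m, U) = Mul(5, U)
Mul(Add(Function('k')(-41), Mul(Function('W')(51, 22), Pow(3491, -1))), Pow(Add(1543, Mul(4, Function('T')(9, -5))), -1)) = Mul(Add(-81, Mul(Mul(5, 22), Pow(3491, -1))), Pow(Add(1543, Mul(4, 2)), -1)) = Mul(Add(-81, Mul(110, Rational(1, 3491))), Pow(Add(1543, 8), -1)) = Mul(Add(-81, Rational(110, 3491)), Pow(1551, -1)) = Mul(Rational(-282661, 3491), Rational(1, 1551)) = Rational(-282661, 5414541)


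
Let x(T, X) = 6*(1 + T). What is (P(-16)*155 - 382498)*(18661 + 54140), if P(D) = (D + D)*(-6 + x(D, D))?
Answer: 6818687262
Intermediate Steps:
x(T, X) = 6 + 6*T
P(D) = 12*D² (P(D) = (D + D)*(-6 + (6 + 6*D)) = (2*D)*(6*D) = 12*D²)
(P(-16)*155 - 382498)*(18661 + 54140) = ((12*(-16)²)*155 - 382498)*(18661 + 54140) = ((12*256)*155 - 382498)*72801 = (3072*155 - 382498)*72801 = (476160 - 382498)*72801 = 93662*72801 = 6818687262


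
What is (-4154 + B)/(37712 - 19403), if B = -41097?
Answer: -45251/18309 ≈ -2.4715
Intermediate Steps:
(-4154 + B)/(37712 - 19403) = (-4154 - 41097)/(37712 - 19403) = -45251/18309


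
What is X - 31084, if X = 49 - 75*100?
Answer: -38535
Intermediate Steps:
X = -7451 (X = 49 - 7500 = -7451)
X - 31084 = -7451 - 31084 = -38535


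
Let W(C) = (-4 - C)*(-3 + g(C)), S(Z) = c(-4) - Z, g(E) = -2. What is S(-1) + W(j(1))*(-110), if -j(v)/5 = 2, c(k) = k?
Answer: 3297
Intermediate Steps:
S(Z) = -4 - Z
j(v) = -10 (j(v) = -5*2 = -10)
W(C) = 20 + 5*C (W(C) = (-4 - C)*(-3 - 2) = (-4 - C)*(-5) = 20 + 5*C)
S(-1) + W(j(1))*(-110) = (-4 - 1*(-1)) + (20 + 5*(-10))*(-110) = (-4 + 1) + (20 - 50)*(-110) = -3 - 30*(-110) = -3 + 3300 = 3297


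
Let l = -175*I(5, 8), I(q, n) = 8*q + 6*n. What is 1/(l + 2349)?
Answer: -1/13051 ≈ -7.6622e-5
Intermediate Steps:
I(q, n) = 6*n + 8*q
l = -15400 (l = -175*(6*8 + 8*5) = -175*(48 + 40) = -175*88 = -15400)
1/(l + 2349) = 1/(-15400 + 2349) = 1/(-13051) = -1/13051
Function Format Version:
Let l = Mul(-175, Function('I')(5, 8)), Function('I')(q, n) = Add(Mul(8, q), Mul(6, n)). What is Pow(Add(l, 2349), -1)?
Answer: Rational(-1, 13051) ≈ -7.6622e-5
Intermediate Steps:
Function('I')(q, n) = Add(Mul(6, n), Mul(8, q))
l = -15400 (l = Mul(-175, Add(Mul(6, 8), Mul(8, 5))) = Mul(-175, Add(48, 40)) = Mul(-175, 88) = -15400)
Pow(Add(l, 2349), -1) = Pow(Add(-15400, 2349), -1) = Pow(-13051, -1) = Rational(-1, 13051)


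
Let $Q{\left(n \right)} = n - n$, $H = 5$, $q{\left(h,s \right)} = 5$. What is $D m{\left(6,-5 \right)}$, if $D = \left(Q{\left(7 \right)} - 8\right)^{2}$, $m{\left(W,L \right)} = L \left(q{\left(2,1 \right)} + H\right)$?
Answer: $-3200$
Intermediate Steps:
$Q{\left(n \right)} = 0$
$m{\left(W,L \right)} = 10 L$ ($m{\left(W,L \right)} = L \left(5 + 5\right) = L 10 = 10 L$)
$D = 64$ ($D = \left(0 - 8\right)^{2} = \left(-8\right)^{2} = 64$)
$D m{\left(6,-5 \right)} = 64 \cdot 10 \left(-5\right) = 64 \left(-50\right) = -3200$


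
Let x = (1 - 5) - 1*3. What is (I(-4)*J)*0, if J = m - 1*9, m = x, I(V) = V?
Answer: 0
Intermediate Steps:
x = -7 (x = -4 - 3 = -7)
m = -7
J = -16 (J = -7 - 1*9 = -7 - 9 = -16)
(I(-4)*J)*0 = -4*(-16)*0 = 64*0 = 0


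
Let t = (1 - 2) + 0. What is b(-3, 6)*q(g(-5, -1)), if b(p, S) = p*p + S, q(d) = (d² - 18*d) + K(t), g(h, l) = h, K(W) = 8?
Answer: 1845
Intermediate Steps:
t = -1 (t = -1 + 0 = -1)
q(d) = 8 + d² - 18*d (q(d) = (d² - 18*d) + 8 = 8 + d² - 18*d)
b(p, S) = S + p² (b(p, S) = p² + S = S + p²)
b(-3, 6)*q(g(-5, -1)) = (6 + (-3)²)*(8 + (-5)² - 18*(-5)) = (6 + 9)*(8 + 25 + 90) = 15*123 = 1845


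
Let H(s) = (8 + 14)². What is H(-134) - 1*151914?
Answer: -151430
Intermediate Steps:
H(s) = 484 (H(s) = 22² = 484)
H(-134) - 1*151914 = 484 - 1*151914 = 484 - 151914 = -151430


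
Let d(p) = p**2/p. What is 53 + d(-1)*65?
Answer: -12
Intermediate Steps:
d(p) = p
53 + d(-1)*65 = 53 - 1*65 = 53 - 65 = -12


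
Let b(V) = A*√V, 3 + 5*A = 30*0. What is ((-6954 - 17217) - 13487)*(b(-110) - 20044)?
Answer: 754816952 + 112974*I*√110/5 ≈ 7.5482e+8 + 2.3698e+5*I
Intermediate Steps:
A = -⅗ (A = -⅗ + (30*0)/5 = -⅗ + (⅕)*0 = -⅗ + 0 = -⅗ ≈ -0.60000)
b(V) = -3*√V/5
((-6954 - 17217) - 13487)*(b(-110) - 20044) = ((-6954 - 17217) - 13487)*(-3*I*√110/5 - 20044) = (-24171 - 13487)*(-3*I*√110/5 - 20044) = -37658*(-3*I*√110/5 - 20044) = -37658*(-20044 - 3*I*√110/5) = 754816952 + 112974*I*√110/5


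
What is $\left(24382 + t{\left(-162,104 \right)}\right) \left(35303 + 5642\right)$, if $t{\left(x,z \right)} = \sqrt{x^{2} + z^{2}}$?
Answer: $998320990 + 81890 \sqrt{9265} \approx 1.0062 \cdot 10^{9}$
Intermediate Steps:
$\left(24382 + t{\left(-162,104 \right)}\right) \left(35303 + 5642\right) = \left(24382 + \sqrt{\left(-162\right)^{2} + 104^{2}}\right) \left(35303 + 5642\right) = \left(24382 + \sqrt{26244 + 10816}\right) 40945 = \left(24382 + \sqrt{37060}\right) 40945 = \left(24382 + 2 \sqrt{9265}\right) 40945 = 998320990 + 81890 \sqrt{9265}$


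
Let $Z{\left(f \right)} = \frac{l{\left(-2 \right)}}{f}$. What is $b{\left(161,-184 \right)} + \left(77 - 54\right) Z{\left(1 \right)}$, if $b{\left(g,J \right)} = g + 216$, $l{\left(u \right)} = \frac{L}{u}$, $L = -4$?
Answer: $423$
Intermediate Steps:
$l{\left(u \right)} = - \frac{4}{u}$
$b{\left(g,J \right)} = 216 + g$
$Z{\left(f \right)} = \frac{2}{f}$ ($Z{\left(f \right)} = \frac{\left(-4\right) \frac{1}{-2}}{f} = \frac{\left(-4\right) \left(- \frac{1}{2}\right)}{f} = \frac{2}{f}$)
$b{\left(161,-184 \right)} + \left(77 - 54\right) Z{\left(1 \right)} = \left(216 + 161\right) + \left(77 - 54\right) \frac{2}{1} = 377 + 23 \cdot 2 \cdot 1 = 377 + 23 \cdot 2 = 377 + 46 = 423$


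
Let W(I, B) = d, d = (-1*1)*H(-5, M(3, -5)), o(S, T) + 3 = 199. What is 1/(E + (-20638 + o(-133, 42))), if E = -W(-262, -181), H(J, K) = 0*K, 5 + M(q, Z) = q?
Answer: -1/20442 ≈ -4.8919e-5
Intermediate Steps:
o(S, T) = 196 (o(S, T) = -3 + 199 = 196)
M(q, Z) = -5 + q
H(J, K) = 0
d = 0 (d = -1*1*0 = -1*0 = 0)
W(I, B) = 0
E = 0 (E = -1*0 = 0)
1/(E + (-20638 + o(-133, 42))) = 1/(0 + (-20638 + 196)) = 1/(0 - 20442) = 1/(-20442) = -1/20442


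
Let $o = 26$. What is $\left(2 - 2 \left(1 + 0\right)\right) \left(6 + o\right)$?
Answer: $0$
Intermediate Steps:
$\left(2 - 2 \left(1 + 0\right)\right) \left(6 + o\right) = \left(2 - 2 \left(1 + 0\right)\right) \left(6 + 26\right) = \left(2 - 2\right) 32 = 0 \cdot 32 = 0$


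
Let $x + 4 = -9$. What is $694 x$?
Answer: $-9022$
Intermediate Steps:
$x = -13$ ($x = -4 - 9 = -13$)
$694 x = 694 \left(-13\right) = -9022$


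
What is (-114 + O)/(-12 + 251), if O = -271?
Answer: -385/239 ≈ -1.6109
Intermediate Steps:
(-114 + O)/(-12 + 251) = (-114 - 271)/(-12 + 251) = -385/239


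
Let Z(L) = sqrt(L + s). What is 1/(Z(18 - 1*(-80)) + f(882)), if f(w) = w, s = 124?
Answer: 147/129617 - sqrt(222)/777702 ≈ 0.0011150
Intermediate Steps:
Z(L) = sqrt(124 + L) (Z(L) = sqrt(L + 124) = sqrt(124 + L))
1/(Z(18 - 1*(-80)) + f(882)) = 1/(sqrt(124 + (18 - 1*(-80))) + 882) = 1/(sqrt(124 + (18 + 80)) + 882) = 1/(sqrt(124 + 98) + 882) = 1/(sqrt(222) + 882) = 1/(882 + sqrt(222))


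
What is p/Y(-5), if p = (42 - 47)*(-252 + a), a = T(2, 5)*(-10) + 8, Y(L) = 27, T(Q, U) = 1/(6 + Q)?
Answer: 545/12 ≈ 45.417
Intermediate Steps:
a = 27/4 (a = -10/(6 + 2) + 8 = -10/8 + 8 = (1/8)*(-10) + 8 = -5/4 + 8 = 27/4 ≈ 6.7500)
p = 4905/4 (p = (42 - 47)*(-252 + 27/4) = -5*(-981/4) = 4905/4 ≈ 1226.3)
p/Y(-5) = (4905/4)/27 = (4905/4)*(1/27) = 545/12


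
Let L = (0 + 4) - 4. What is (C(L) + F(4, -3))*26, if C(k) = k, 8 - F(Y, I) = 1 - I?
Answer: 104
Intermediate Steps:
F(Y, I) = 7 + I (F(Y, I) = 8 - (1 - I) = 8 + (-1 + I) = 7 + I)
L = 0 (L = 4 - 4 = 0)
(C(L) + F(4, -3))*26 = (0 + (7 - 3))*26 = (0 + 4)*26 = 4*26 = 104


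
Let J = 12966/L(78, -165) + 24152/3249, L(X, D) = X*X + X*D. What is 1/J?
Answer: 1224873/6764941 ≈ 0.18106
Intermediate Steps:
L(X, D) = X**2 + D*X
J = 6764941/1224873 (J = 12966/((78*(-165 + 78))) + 24152/3249 = 12966/((78*(-87))) + 24152*(1/3249) = 12966/(-6786) + 24152/3249 = 12966*(-1/6786) + 24152/3249 = -2161/1131 + 24152/3249 = 6764941/1224873 ≈ 5.5230)
1/J = 1/(6764941/1224873) = 1224873/6764941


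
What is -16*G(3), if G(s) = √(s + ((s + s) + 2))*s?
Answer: -48*√11 ≈ -159.20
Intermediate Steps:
G(s) = s*√(2 + 3*s) (G(s) = √(s + (2*s + 2))*s = √(s + (2 + 2*s))*s = √(2 + 3*s)*s = s*√(2 + 3*s))
-16*G(3) = -48*√(2 + 3*3) = -48*√(2 + 9) = -48*√11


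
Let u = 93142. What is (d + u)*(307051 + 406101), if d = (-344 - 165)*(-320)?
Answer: 182582601344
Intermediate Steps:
d = 162880 (d = -509*(-320) = 162880)
(d + u)*(307051 + 406101) = (162880 + 93142)*(307051 + 406101) = 256022*713152 = 182582601344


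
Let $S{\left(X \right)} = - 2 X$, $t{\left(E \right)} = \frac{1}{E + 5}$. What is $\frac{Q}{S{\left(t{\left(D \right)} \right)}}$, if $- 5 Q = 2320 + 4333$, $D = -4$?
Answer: $\frac{6653}{10} \approx 665.3$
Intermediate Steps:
$t{\left(E \right)} = \frac{1}{5 + E}$
$Q = - \frac{6653}{5}$ ($Q = - \frac{2320 + 4333}{5} = \left(- \frac{1}{5}\right) 6653 = - \frac{6653}{5} \approx -1330.6$)
$\frac{Q}{S{\left(t{\left(D \right)} \right)}} = - \frac{6653}{5 \left(- \frac{2}{5 - 4}\right)} = - \frac{6653}{5 \left(- \frac{2}{1}\right)} = - \frac{6653}{5 \left(\left(-2\right) 1\right)} = - \frac{6653}{5 \left(-2\right)} = \left(- \frac{6653}{5}\right) \left(- \frac{1}{2}\right) = \frac{6653}{10}$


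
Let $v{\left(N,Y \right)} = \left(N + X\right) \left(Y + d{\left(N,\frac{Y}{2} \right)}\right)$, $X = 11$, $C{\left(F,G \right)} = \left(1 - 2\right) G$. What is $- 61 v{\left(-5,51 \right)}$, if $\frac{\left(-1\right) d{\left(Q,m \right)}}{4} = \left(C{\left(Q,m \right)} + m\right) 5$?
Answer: $-18666$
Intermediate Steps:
$C{\left(F,G \right)} = - G$
$d{\left(Q,m \right)} = 0$ ($d{\left(Q,m \right)} = - 4 \left(- m + m\right) 5 = - 4 \cdot 0 \cdot 5 = \left(-4\right) 0 = 0$)
$v{\left(N,Y \right)} = Y \left(11 + N\right)$ ($v{\left(N,Y \right)} = \left(N + 11\right) \left(Y + 0\right) = \left(11 + N\right) Y = Y \left(11 + N\right)$)
$- 61 v{\left(-5,51 \right)} = - 61 \cdot 51 \left(11 - 5\right) = - 61 \cdot 51 \cdot 6 = \left(-61\right) 306 = -18666$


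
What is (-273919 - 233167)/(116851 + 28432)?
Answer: -507086/145283 ≈ -3.4903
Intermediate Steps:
(-273919 - 233167)/(116851 + 28432) = -507086/145283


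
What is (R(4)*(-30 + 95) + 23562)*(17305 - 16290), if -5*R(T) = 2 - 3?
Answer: 23928625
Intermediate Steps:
R(T) = ⅕ (R(T) = -(2 - 3)/5 = -⅕*(-1) = ⅕)
(R(4)*(-30 + 95) + 23562)*(17305 - 16290) = ((-30 + 95)/5 + 23562)*(17305 - 16290) = ((⅕)*65 + 23562)*1015 = (13 + 23562)*1015 = 23575*1015 = 23928625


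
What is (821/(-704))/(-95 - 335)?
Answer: 821/302720 ≈ 0.0027121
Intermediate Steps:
(821/(-704))/(-95 - 335) = (821*(-1/704))/(-430) = -821/704*(-1/430) = 821/302720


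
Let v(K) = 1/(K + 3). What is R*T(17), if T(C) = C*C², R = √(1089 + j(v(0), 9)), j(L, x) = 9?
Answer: 14739*√122 ≈ 1.6280e+5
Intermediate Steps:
v(K) = 1/(3 + K)
R = 3*√122 (R = √(1089 + 9) = √1098 = 3*√122 ≈ 33.136)
T(C) = C³
R*T(17) = (3*√122)*17³ = (3*√122)*4913 = 14739*√122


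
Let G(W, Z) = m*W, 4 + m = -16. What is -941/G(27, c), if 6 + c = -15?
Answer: 941/540 ≈ 1.7426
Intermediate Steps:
c = -21 (c = -6 - 15 = -21)
m = -20 (m = -4 - 16 = -20)
G(W, Z) = -20*W
-941/G(27, c) = -941/((-20*27)) = -941/(-540) = -941*(-1/540) = 941/540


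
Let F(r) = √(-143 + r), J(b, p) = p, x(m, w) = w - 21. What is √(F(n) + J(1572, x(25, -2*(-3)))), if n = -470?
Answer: √(-15 + I*√613) ≈ 2.6409 + 4.6877*I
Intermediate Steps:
x(m, w) = -21 + w
√(F(n) + J(1572, x(25, -2*(-3)))) = √(√(-143 - 470) + (-21 - 2*(-3))) = √(√(-613) + (-21 + 6)) = √(I*√613 - 15) = √(-15 + I*√613)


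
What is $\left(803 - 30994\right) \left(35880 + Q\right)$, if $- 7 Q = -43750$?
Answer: $-1271946830$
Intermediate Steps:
$Q = 6250$ ($Q = \left(- \frac{1}{7}\right) \left(-43750\right) = 6250$)
$\left(803 - 30994\right) \left(35880 + Q\right) = \left(803 - 30994\right) \left(35880 + 6250\right) = \left(-30191\right) 42130 = -1271946830$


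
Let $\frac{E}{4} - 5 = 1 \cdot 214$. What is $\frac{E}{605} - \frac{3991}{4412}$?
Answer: $\frac{1450357}{2669260} \approx 0.54335$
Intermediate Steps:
$E = 876$ ($E = 20 + 4 \cdot 1 \cdot 214 = 20 + 4 \cdot 214 = 20 + 856 = 876$)
$\frac{E}{605} - \frac{3991}{4412} = \frac{876}{605} - \frac{3991}{4412} = \frac{1450357}{2669260}$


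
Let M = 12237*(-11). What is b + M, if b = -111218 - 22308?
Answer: -268133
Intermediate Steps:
b = -133526
M = -134607
b + M = -133526 - 134607 = -268133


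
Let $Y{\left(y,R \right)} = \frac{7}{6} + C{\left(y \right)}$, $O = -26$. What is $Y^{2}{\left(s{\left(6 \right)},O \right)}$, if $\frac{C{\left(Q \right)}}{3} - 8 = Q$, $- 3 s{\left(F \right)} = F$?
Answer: $\frac{13225}{36} \approx 367.36$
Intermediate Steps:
$s{\left(F \right)} = - \frac{F}{3}$
$C{\left(Q \right)} = 24 + 3 Q$
$Y{\left(y,R \right)} = \frac{151}{6} + 3 y$ ($Y{\left(y,R \right)} = \frac{7}{6} + \left(24 + 3 y\right) = \frac{151}{6} + 3 y$)
$Y^{2}{\left(s{\left(6 \right)},O \right)} = \left(\frac{151}{6} + 3 \left(\left(- \frac{1}{3}\right) 6\right)\right)^{2} = \left(\frac{151}{6} + 3 \left(-2\right)\right)^{2} = \left(\frac{151}{6} - 6\right)^{2} = \left(\frac{115}{6}\right)^{2} = \frac{13225}{36}$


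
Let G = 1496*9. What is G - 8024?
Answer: 5440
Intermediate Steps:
G = 13464
G - 8024 = 13464 - 8024 = 5440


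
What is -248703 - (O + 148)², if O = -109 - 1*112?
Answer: -254032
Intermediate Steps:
O = -221 (O = -109 - 112 = -221)
-248703 - (O + 148)² = -248703 - (-221 + 148)² = -248703 - 1*(-73)² = -248703 - 1*5329 = -248703 - 5329 = -254032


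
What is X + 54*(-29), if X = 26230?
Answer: 24664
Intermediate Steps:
X + 54*(-29) = 26230 + 54*(-29) = 26230 - 1566 = 24664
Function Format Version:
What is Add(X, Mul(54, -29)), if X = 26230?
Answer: 24664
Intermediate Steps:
Add(X, Mul(54, -29)) = Add(26230, Mul(54, -29)) = Add(26230, -1566) = 24664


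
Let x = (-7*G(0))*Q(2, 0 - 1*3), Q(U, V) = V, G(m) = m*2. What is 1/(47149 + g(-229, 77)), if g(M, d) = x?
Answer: 1/47149 ≈ 2.1209e-5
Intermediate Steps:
G(m) = 2*m
x = 0 (x = (-14*0)*(0 - 1*3) = (-7*0)*(0 - 3) = 0*(-3) = 0)
g(M, d) = 0
1/(47149 + g(-229, 77)) = 1/(47149 + 0) = 1/47149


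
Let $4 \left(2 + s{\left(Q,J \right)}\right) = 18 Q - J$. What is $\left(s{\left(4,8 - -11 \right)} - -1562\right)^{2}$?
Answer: $\frac{39601849}{16} \approx 2.4751 \cdot 10^{6}$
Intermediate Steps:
$s{\left(Q,J \right)} = -2 - \frac{J}{4} + \frac{9 Q}{2}$ ($s{\left(Q,J \right)} = -2 + \frac{18 Q - J}{4} = -2 + \frac{- J + 18 Q}{4} = -2 - \left(- \frac{9 Q}{2} + \frac{J}{4}\right) = -2 - \frac{J}{4} + \frac{9 Q}{2}$)
$\left(s{\left(4,8 - -11 \right)} - -1562\right)^{2} = \left(\left(-2 - \frac{8 - -11}{4} + \frac{9}{2} \cdot 4\right) - -1562\right)^{2} = \left(\left(-2 - \frac{8 + 11}{4} + 18\right) + 1562\right)^{2} = \left(\left(-2 - \frac{19}{4} + 18\right) + 1562\right)^{2} = \left(\frac{45}{4} + 1562\right)^{2} = \left(\frac{6293}{4}\right)^{2} = \frac{39601849}{16}$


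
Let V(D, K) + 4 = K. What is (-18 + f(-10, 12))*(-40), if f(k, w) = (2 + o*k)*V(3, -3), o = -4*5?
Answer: 57280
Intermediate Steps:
o = -20
V(D, K) = -4 + K
f(k, w) = -14 + 140*k (f(k, w) = (2 - 20*k)*(-4 - 3) = (2 - 20*k)*(-7) = -14 + 140*k)
(-18 + f(-10, 12))*(-40) = (-18 + (-14 + 140*(-10)))*(-40) = (-18 + (-14 - 1400))*(-40) = (-18 - 1414)*(-40) = -1432*(-40) = 57280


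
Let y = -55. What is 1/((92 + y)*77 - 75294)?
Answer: -1/72445 ≈ -1.3804e-5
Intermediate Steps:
1/((92 + y)*77 - 75294) = 1/((92 - 55)*77 - 75294) = 1/(37*77 - 75294) = 1/(2849 - 75294) = 1/(-72445) = -1/72445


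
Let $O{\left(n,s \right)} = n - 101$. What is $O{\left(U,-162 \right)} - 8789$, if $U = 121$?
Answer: $-8769$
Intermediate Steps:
$O{\left(n,s \right)} = -101 + n$
$O{\left(U,-162 \right)} - 8789 = \left(-101 + 121\right) - 8789 = 20 - 8789 = -8769$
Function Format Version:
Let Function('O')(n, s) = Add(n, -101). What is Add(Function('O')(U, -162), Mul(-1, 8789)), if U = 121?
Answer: -8769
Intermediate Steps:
Function('O')(n, s) = Add(-101, n)
Add(Function('O')(U, -162), Mul(-1, 8789)) = Add(Add(-101, 121), Mul(-1, 8789)) = Add(20, -8789) = -8769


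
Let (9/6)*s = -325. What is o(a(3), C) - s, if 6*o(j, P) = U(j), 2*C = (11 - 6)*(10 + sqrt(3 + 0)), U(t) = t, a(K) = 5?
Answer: 435/2 ≈ 217.50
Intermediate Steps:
s = -650/3 (s = (2/3)*(-325) = -650/3 ≈ -216.67)
C = 25 + 5*sqrt(3)/2 (C = ((11 - 6)*(10 + sqrt(3 + 0)))/2 = (5*(10 + sqrt(3)))/2 = (50 + 5*sqrt(3))/2 = 25 + 5*sqrt(3)/2 ≈ 29.330)
o(j, P) = j/6
o(a(3), C) - s = (1/6)*5 - 1*(-650/3) = 5/6 + 650/3 = 435/2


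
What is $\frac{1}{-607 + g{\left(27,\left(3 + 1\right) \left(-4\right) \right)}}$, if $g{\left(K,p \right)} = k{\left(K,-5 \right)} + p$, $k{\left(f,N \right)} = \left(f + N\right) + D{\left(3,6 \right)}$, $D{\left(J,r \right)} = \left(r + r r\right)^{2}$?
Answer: $\frac{1}{1163} \approx 0.00085985$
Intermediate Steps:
$D{\left(J,r \right)} = \left(r + r^{2}\right)^{2}$
$k{\left(f,N \right)} = 1764 + N + f$ ($k{\left(f,N \right)} = \left(f + N\right) + 6^{2} \left(1 + 6\right)^{2} = \left(N + f\right) + 36 \cdot 7^{2} = \left(N + f\right) + 36 \cdot 49 = \left(N + f\right) + 1764 = 1764 + N + f$)
$g{\left(K,p \right)} = 1759 + K + p$ ($g{\left(K,p \right)} = \left(1764 - 5 + K\right) + p = \left(1759 + K\right) + p = 1759 + K + p$)
$\frac{1}{-607 + g{\left(27,\left(3 + 1\right) \left(-4\right) \right)}} = \frac{1}{-607 + \left(1759 + 27 + \left(3 + 1\right) \left(-4\right)\right)} = \frac{1}{-607 + \left(1759 + 27 + 4 \left(-4\right)\right)} = \frac{1}{-607 + \left(1759 + 27 - 16\right)} = \frac{1}{-607 + 1770} = \frac{1}{1163}$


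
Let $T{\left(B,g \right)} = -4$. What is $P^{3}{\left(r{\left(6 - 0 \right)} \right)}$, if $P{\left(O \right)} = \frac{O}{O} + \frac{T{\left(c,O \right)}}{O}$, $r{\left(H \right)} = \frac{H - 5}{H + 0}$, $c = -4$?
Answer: $-12167$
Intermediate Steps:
$r{\left(H \right)} = \frac{-5 + H}{H}$
$P{\left(O \right)} = 1 - \frac{4}{O}$ ($P{\left(O \right)} = \frac{O}{O} - \frac{4}{O} = 1 - \frac{4}{O}$)
$P^{3}{\left(r{\left(6 - 0 \right)} \right)} = \left(\frac{-4 + \frac{-5 + \left(6 - 0\right)}{6 - 0}}{\frac{1}{6 - 0} \left(-5 + \left(6 - 0\right)\right)}\right)^{3} = \left(\frac{-4 + \frac{-5 + \left(6 + 0\right)}{6 + 0}}{\frac{1}{6 + 0} \left(-5 + \left(6 + 0\right)\right)}\right)^{3} = \left(\frac{-4 + \frac{-5 + 6}{6}}{\frac{1}{6} \left(-5 + 6\right)}\right)^{3} = \left(\frac{-4 + \frac{1}{6} \cdot 1}{\frac{1}{6} \cdot 1}\right)^{3} = \left(\frac{1}{\frac{1}{6}} \left(-4 + \frac{1}{6}\right)\right)^{3} = \left(6 \left(- \frac{23}{6}\right)\right)^{3} = \left(-23\right)^{3} = -12167$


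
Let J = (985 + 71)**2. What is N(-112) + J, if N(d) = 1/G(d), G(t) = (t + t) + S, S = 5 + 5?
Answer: 238639103/214 ≈ 1.1151e+6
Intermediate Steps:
S = 10
G(t) = 10 + 2*t (G(t) = (t + t) + 10 = 2*t + 10 = 10 + 2*t)
J = 1115136 (J = 1056**2 = 1115136)
N(d) = 1/(10 + 2*d)
N(-112) + J = 1/(2*(5 - 112)) + 1115136 = (1/2)/(-107) + 1115136 = (1/2)*(-1/107) + 1115136 = -1/214 + 1115136 = 238639103/214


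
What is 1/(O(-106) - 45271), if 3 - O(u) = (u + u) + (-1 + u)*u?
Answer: -1/56398 ≈ -1.7731e-5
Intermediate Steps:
O(u) = 3 - 2*u - u*(-1 + u) (O(u) = 3 - ((u + u) + (-1 + u)*u) = 3 - (2*u + u*(-1 + u)) = 3 + (-2*u - u*(-1 + u)) = 3 - 2*u - u*(-1 + u))
1/(O(-106) - 45271) = 1/((3 - 1*(-106) - 1*(-106)**2) - 45271) = 1/((3 + 106 - 1*11236) - 45271) = 1/((3 + 106 - 11236) - 45271) = 1/(-11127 - 45271) = 1/(-56398) = -1/56398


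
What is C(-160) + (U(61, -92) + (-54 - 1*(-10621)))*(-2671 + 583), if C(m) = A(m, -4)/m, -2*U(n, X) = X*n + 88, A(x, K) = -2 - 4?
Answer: -2226476157/80 ≈ -2.7831e+7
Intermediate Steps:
A(x, K) = -6
U(n, X) = -44 - X*n/2 (U(n, X) = -(X*n + 88)/2 = -(88 + X*n)/2 = -44 - X*n/2)
C(m) = -6/m
C(-160) + (U(61, -92) + (-54 - 1*(-10621)))*(-2671 + 583) = -6/(-160) + ((-44 - 1/2*(-92)*61) + (-54 - 1*(-10621)))*(-2671 + 583) = -6*(-1/160) + ((-44 + 2806) + (-54 + 10621))*(-2088) = 3/80 + (2762 + 10567)*(-2088) = 3/80 + 13329*(-2088) = 3/80 - 27830952 = -2226476157/80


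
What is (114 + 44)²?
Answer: 24964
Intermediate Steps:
(114 + 44)² = 158² = 24964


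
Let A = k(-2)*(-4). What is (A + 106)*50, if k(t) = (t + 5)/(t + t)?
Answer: 5450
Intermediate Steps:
k(t) = (5 + t)/(2*t) (k(t) = (5 + t)/((2*t)) = (5 + t)*(1/(2*t)) = (5 + t)/(2*t))
A = 3 (A = ((½)*(5 - 2)/(-2))*(-4) = ((½)*(-½)*3)*(-4) = -¾*(-4) = 3)
(A + 106)*50 = (3 + 106)*50 = 109*50 = 5450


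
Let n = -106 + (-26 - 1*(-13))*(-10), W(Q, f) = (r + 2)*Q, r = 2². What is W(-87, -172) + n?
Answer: -498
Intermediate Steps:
r = 4
W(Q, f) = 6*Q (W(Q, f) = (4 + 2)*Q = 6*Q)
n = 24 (n = -106 + (-26 + 13)*(-10) = -106 - 13*(-10) = -106 + 130 = 24)
W(-87, -172) + n = 6*(-87) + 24 = -522 + 24 = -498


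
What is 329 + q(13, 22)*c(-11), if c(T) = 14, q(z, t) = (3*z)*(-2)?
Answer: -763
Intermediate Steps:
q(z, t) = -6*z
329 + q(13, 22)*c(-11) = 329 - 6*13*14 = 329 - 78*14 = 329 - 1092 = -763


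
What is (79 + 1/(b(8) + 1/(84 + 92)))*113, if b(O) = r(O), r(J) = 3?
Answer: 4742271/529 ≈ 8964.6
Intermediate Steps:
b(O) = 3
(79 + 1/(b(8) + 1/(84 + 92)))*113 = (79 + 1/(3 + 1/(84 + 92)))*113 = (79 + 1/(3 + 1/176))*113 = (79 + 1/(529/176))*113 = (79 + 176/529)*113 = (41967/529)*113 = 4742271/529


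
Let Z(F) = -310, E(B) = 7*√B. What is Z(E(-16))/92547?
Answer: -310/92547 ≈ -0.0033497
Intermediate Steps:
Z(E(-16))/92547 = -310/92547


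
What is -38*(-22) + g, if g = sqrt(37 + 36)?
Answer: 836 + sqrt(73) ≈ 844.54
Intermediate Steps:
g = sqrt(73) ≈ 8.5440
-38*(-22) + g = -38*(-22) + sqrt(73) = 836 + sqrt(73)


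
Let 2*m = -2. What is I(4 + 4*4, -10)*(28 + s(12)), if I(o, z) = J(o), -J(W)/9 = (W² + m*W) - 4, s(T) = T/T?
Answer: -98136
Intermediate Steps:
s(T) = 1
m = -1 (m = (½)*(-2) = -1)
J(W) = 36 - 9*W² + 9*W (J(W) = -9*((W² - W) - 4) = -9*(-4 + W² - W) = 36 - 9*W² + 9*W)
I(o, z) = 36 - 9*o² + 9*o
I(4 + 4*4, -10)*(28 + s(12)) = (36 - 9*(4 + 4*4)² + 9*(4 + 4*4))*(28 + 1) = (36 - 9*(4 + 16)² + 9*(4 + 16))*29 = (36 - 9*20² + 9*20)*29 = (36 - 9*400 + 180)*29 = (36 - 3600 + 180)*29 = -3384*29 = -98136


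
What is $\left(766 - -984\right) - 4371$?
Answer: $-2621$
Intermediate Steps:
$\left(766 - -984\right) - 4371 = \left(766 + 984\right) - 4371 = 1750 - 4371 = -2621$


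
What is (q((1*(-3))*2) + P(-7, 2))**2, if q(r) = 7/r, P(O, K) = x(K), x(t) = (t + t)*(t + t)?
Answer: 7921/36 ≈ 220.03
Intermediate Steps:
x(t) = 4*t**2 (x(t) = (2*t)*(2*t) = 4*t**2)
P(O, K) = 4*K**2
(q((1*(-3))*2) + P(-7, 2))**2 = (7/(((1*(-3))*2)) + 4*2**2)**2 = (7/((-3*2)) + 4*4)**2 = (7/(-6) + 16)**2 = (7*(-1/6) + 16)**2 = (-7/6 + 16)**2 = (89/6)**2 = 7921/36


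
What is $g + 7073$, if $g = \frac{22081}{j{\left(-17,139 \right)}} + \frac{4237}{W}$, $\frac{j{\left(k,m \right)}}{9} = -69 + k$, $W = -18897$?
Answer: $\frac{34343706733}{4875426} \approx 7044.3$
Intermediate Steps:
$j{\left(k,m \right)} = -621 + 9 k$ ($j{\left(k,m \right)} = 9 \left(-69 + k\right) = -621 + 9 k$)
$g = - \frac{140181365}{4875426}$ ($g = \frac{22081}{-621 + 9 \left(-17\right)} + \frac{4237}{-18897} = \frac{22081}{-621 - 153} + 4237 \left(- \frac{1}{18897}\right) = \frac{22081}{-774} - \frac{4237}{18897} = 22081 \left(- \frac{1}{774}\right) - \frac{4237}{18897} = - \frac{22081}{774} - \frac{4237}{18897} = - \frac{140181365}{4875426} \approx -28.753$)
$g + 7073 = - \frac{140181365}{4875426} + 7073 = \frac{34343706733}{4875426}$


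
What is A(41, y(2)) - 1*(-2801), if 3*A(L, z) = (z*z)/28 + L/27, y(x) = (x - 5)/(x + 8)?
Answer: 635381843/226800 ≈ 2801.5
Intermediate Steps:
y(x) = (-5 + x)/(8 + x)
A(L, z) = L/81 + z²/84 (A(L, z) = ((z*z)/28 + L/27)/3 = (z²*(1/28) + L*(1/27))/3 = (z²/28 + L/27)/3 = (L/27 + z²/28)/3 = L/81 + z²/84)
A(41, y(2)) - 1*(-2801) = ((1/81)*41 + ((-5 + 2)/(8 + 2))²/84) - 1*(-2801) = (41/81 + (-3/10)²/84) + 2801 = (41/81 + (1/84)*(9/100)) + 2801 = (41/81 + 3/2800) + 2801 = 115043/226800 + 2801 = 635381843/226800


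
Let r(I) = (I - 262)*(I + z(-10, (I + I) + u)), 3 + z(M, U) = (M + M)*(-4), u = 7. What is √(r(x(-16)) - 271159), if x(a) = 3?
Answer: 3*I*√32431 ≈ 540.26*I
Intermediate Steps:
z(M, U) = -3 - 8*M (z(M, U) = -3 + (M + M)*(-4) = -3 + (2*M)*(-4) = -3 - 8*M)
r(I) = (-262 + I)*(77 + I) (r(I) = (I - 262)*(I + (-3 - 8*(-10))) = (-262 + I)*(I + (-3 + 80)) = (-262 + I)*(I + 77) = (-262 + I)*(77 + I))
√(r(x(-16)) - 271159) = √((-20174 + 3² - 185*3) - 271159) = √((-20174 + 9 - 555) - 271159) = √(-20720 - 271159) = √(-291879) = 3*I*√32431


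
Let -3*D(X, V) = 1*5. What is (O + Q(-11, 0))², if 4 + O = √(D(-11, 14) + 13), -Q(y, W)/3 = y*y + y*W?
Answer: (1101 - √102)²/9 ≈ 1.3223e+5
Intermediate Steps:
D(X, V) = -5/3
Q(y, W) = -3*y² - 3*W*y (Q(y, W) = -3*(y*y + y*W) = -3*(y² + W*y) = -3*y² - 3*W*y)
O = -4 + √102/3 (O = -4 + √(-5/3 + 13) = -4 + √(34/3) = -4 + √102/3 ≈ -0.63350)
(O + Q(-11, 0))² = ((-4 + √102/3) - 3*(-11)*(0 - 11))² = ((-4 + √102/3) - 3*(-11)*(-11))² = ((-4 + √102/3) - 363)² = (-367 + √102/3)²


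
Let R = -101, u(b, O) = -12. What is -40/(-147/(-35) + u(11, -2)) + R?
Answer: -3739/39 ≈ -95.872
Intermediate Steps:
-40/(-147/(-35) + u(11, -2)) + R = -40/(-147/(-35) - 12) - 101 = -40/(-147*(-1/35) - 12) - 101 = -40/(21/5 - 12) - 101 = -40/(-39/5) - 101 = -40*(-5/39) - 101 = 200/39 - 101 = -3739/39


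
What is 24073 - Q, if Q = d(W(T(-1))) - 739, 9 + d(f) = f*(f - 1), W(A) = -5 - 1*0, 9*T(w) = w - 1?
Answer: 24791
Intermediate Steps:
T(w) = -1/9 + w/9 (T(w) = (w - 1)/9 = (-1 + w)/9 = -1/9 + w/9)
W(A) = -5 (W(A) = -5 + 0 = -5)
d(f) = -9 + f*(-1 + f) (d(f) = -9 + f*(f - 1) = -9 + f*(-1 + f))
Q = -718 (Q = (-9 + (-5)**2 - 1*(-5)) - 739 = (-9 + 25 + 5) - 739 = 21 - 739 = -718)
24073 - Q = 24073 - 1*(-718) = 24073 + 718 = 24791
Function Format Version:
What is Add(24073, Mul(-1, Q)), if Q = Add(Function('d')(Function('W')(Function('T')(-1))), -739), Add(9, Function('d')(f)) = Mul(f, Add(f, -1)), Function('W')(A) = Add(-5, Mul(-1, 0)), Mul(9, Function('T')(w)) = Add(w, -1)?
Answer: 24791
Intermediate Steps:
Function('T')(w) = Add(Rational(-1, 9), Mul(Rational(1, 9), w)) (Function('T')(w) = Mul(Rational(1, 9), Add(w, -1)) = Mul(Rational(1, 9), Add(-1, w)) = Add(Rational(-1, 9), Mul(Rational(1, 9), w)))
Function('W')(A) = -5 (Function('W')(A) = Add(-5, 0) = -5)
Function('d')(f) = Add(-9, Mul(f, Add(-1, f))) (Function('d')(f) = Add(-9, Mul(f, Add(f, -1))) = Add(-9, Mul(f, Add(-1, f))))
Q = -718 (Q = Add(Add(-9, Pow(-5, 2), Mul(-1, -5)), -739) = Add(Add(-9, 25, 5), -739) = Add(21, -739) = -718)
Add(24073, Mul(-1, Q)) = Add(24073, Mul(-1, -718)) = Add(24073, 718) = 24791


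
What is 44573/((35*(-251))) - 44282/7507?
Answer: -723626881/65948995 ≈ -10.973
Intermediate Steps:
44573/((35*(-251))) - 44282/7507 = 44573/(-8785) - 44282*1/7507 = 44573*(-1/8785) - 44282/7507 = -44573/8785 - 44282/7507 = -723626881/65948995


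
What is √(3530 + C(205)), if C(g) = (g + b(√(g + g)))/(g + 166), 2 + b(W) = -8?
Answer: 55*√160643/371 ≈ 59.418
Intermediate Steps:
b(W) = -10 (b(W) = -2 - 8 = -10)
C(g) = (-10 + g)/(166 + g) (C(g) = (g - 10)/(g + 166) = (-10 + g)/(166 + g))
√(3530 + C(205)) = √(3530 + (-10 + 205)/(166 + 205)) = √(3530 + 195/371) = √(1309825/371) = 55*√160643/371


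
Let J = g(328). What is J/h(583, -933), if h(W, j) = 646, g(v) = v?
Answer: 164/323 ≈ 0.50774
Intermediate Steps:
J = 328
J/h(583, -933) = 328/646 = 328*(1/646) = 164/323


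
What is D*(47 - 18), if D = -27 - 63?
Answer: -2610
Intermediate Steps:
D = -90
D*(47 - 18) = -90*(47 - 18) = -90*29 = -2610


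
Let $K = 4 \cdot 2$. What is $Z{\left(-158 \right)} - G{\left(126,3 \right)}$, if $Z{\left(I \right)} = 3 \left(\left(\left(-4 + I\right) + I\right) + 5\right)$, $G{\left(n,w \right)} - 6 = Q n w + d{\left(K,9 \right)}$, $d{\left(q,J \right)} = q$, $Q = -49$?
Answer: $17563$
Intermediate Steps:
$K = 8$
$G{\left(n,w \right)} = 14 - 49 n w$ ($G{\left(n,w \right)} = 6 + \left(- 49 n w + 8\right) = 6 - \left(-8 + 49 n w\right) = 14 - 49 n w$)
$Z{\left(I \right)} = 3 + 6 I$ ($Z{\left(I \right)} = 3 \left(\left(-4 + 2 I\right) + 5\right) = 3 \left(1 + 2 I\right) = 3 + 6 I$)
$Z{\left(-158 \right)} - G{\left(126,3 \right)} = \left(3 + 6 \left(-158\right)\right) - \left(14 - 6174 \cdot 3\right) = \left(3 - 948\right) - \left(14 - 18522\right) = -945 - -18508 = -945 + 18508 = 17563$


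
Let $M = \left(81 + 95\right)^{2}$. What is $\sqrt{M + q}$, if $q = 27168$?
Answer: $4 \sqrt{3634} \approx 241.13$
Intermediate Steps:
$M = 30976$ ($M = 176^{2} = 30976$)
$\sqrt{M + q} = \sqrt{30976 + 27168} = \sqrt{58144} = 4 \sqrt{3634}$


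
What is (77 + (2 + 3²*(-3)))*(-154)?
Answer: -8008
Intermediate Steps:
(77 + (2 + 3²*(-3)))*(-154) = (77 + (2 + 9*(-3)))*(-154) = (77 + (2 - 27))*(-154) = (77 - 25)*(-154) = 52*(-154) = -8008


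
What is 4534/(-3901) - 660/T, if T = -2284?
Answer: -1945249/2227471 ≈ -0.87330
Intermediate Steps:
4534/(-3901) - 660/T = 4534/(-3901) - 660/(-2284) = 4534*(-1/3901) - 660*(-1/2284) = -4534/3901 + 165/571 = -1945249/2227471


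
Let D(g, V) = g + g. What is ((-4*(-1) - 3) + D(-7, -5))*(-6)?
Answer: 78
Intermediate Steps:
D(g, V) = 2*g
((-4*(-1) - 3) + D(-7, -5))*(-6) = ((-4*(-1) - 3) + 2*(-7))*(-6) = ((4 - 3) - 14)*(-6) = (1 - 14)*(-6) = -13*(-6) = 78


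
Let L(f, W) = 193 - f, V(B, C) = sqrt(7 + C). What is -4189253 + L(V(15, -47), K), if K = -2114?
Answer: -4189060 - 2*I*sqrt(10) ≈ -4.1891e+6 - 6.3246*I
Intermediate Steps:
-4189253 + L(V(15, -47), K) = -4189253 + (193 - sqrt(7 - 47)) = -4189253 + (193 - sqrt(-40)) = -4189253 + (193 - 2*I*sqrt(10)) = -4189060 - 2*I*sqrt(10)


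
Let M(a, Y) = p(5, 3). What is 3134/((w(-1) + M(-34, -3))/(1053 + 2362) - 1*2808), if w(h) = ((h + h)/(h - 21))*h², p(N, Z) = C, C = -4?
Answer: -117728710/105482563 ≈ -1.1161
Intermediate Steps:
p(N, Z) = -4
M(a, Y) = -4
w(h) = 2*h³/(-21 + h) (w(h) = ((2*h)/(-21 + h))*h² = (2*h/(-21 + h))*h² = 2*h³/(-21 + h))
3134/((w(-1) + M(-34, -3))/(1053 + 2362) - 1*2808) = 3134/((2*(-1)³/(-21 - 1) - 4)/(1053 + 2362) - 1*2808) = 3134/((2*(-1)/(-22) - 4)/3415 - 2808) = 3134/((2*(-1)*(-1/22) - 4)*(1/3415) - 2808) = 3134/((1/11 - 4)*(1/3415) - 2808) = 3134/(-43/11*1/3415 - 2808) = 3134/(-43/37565 - 2808) = 3134/(-105482563/37565) = 3134*(-37565/105482563) = -117728710/105482563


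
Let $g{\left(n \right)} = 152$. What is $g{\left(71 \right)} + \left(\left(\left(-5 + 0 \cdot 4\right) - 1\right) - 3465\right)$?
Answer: $-3319$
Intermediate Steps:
$g{\left(71 \right)} + \left(\left(\left(-5 + 0 \cdot 4\right) - 1\right) - 3465\right) = 152 + \left(\left(\left(-5 + 0 \cdot 4\right) - 1\right) - 3465\right) = 152 + \left(\left(\left(-5 + 0\right) - 1\right) - 3465\right) = 152 - 3471 = -3319$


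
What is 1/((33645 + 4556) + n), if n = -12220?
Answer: 1/25981 ≈ 3.8490e-5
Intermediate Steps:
1/((33645 + 4556) + n) = 1/((33645 + 4556) - 12220) = 1/(38201 - 12220) = 1/25981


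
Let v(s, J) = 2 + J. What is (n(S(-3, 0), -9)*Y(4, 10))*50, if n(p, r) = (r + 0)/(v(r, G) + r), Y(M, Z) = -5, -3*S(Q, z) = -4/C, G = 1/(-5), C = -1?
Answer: -625/2 ≈ -312.50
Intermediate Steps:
G = -⅕ ≈ -0.20000
S(Q, z) = -4/3 (S(Q, z) = -(-4)/(3*(-1)) = -(-4)*(-1)/3 = -⅓*4 = -4/3)
n(p, r) = r/(9/5 + r) (n(p, r) = (r + 0)/((2 - ⅕) + r) = r/(9/5 + r))
(n(S(-3, 0), -9)*Y(4, 10))*50 = ((5*(-9)/(9 + 5*(-9)))*(-5))*50 = ((5*(-9)/(9 - 45))*(-5))*50 = ((5*(-9)/(-36))*(-5))*50 = ((5*(-9)*(-1/36))*(-5))*50 = ((5/4)*(-5))*50 = -25/4*50 = -625/2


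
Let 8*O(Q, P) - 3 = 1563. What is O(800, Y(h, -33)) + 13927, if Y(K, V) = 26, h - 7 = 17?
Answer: 56491/4 ≈ 14123.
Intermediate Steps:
h = 24 (h = 7 + 17 = 24)
O(Q, P) = 783/4 (O(Q, P) = 3/8 + (1/8)*1563 = 3/8 + 1563/8 = 783/4)
O(800, Y(h, -33)) + 13927 = 783/4 + 13927 = 56491/4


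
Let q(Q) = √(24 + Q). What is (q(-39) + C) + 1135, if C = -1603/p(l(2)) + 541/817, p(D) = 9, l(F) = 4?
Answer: 7040873/7353 + I*√15 ≈ 957.55 + 3.873*I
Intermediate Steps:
C = -1304782/7353 (C = -1603/9 + 541/817 = -1304782/7353 ≈ -177.45)
(q(-39) + C) + 1135 = (√(24 - 39) - 1304782/7353) + 1135 = (√(-15) - 1304782/7353) + 1135 = (I*√15 - 1304782/7353) + 1135 = (-1304782/7353 + I*√15) + 1135 = 7040873/7353 + I*√15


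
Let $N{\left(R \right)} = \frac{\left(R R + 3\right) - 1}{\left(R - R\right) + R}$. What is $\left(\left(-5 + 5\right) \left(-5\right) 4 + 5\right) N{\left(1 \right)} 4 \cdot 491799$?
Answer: $29507940$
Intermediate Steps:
$N{\left(R \right)} = \frac{2 + R^{2}}{R}$ ($N{\left(R \right)} = \frac{\left(R^{2} + 3\right) - 1}{0 + R} = \frac{\left(3 + R^{2}\right) - 1}{R} = \frac{2 + R^{2}}{R}$)
$\left(\left(-5 + 5\right) \left(-5\right) 4 + 5\right) N{\left(1 \right)} 4 \cdot 491799 = \left(\left(-5 + 5\right) \left(-5\right) 4 + 5\right) \left(1 + \frac{2}{1}\right) 4 \cdot 491799 = \left(0 \left(-5\right) 4 + 5\right) \left(1 + 2 \cdot 1\right) 4 \cdot 491799 = \left(0 \cdot 4 + 5\right) \left(1 + 2\right) 4 \cdot 491799 = \left(0 + 5\right) 3 \cdot 4 \cdot 491799 = 5 \cdot 3 \cdot 4 \cdot 491799 = 15 \cdot 4 \cdot 491799 = 60 \cdot 491799 = 29507940$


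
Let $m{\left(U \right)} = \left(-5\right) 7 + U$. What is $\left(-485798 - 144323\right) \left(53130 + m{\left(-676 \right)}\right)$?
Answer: $-33030312699$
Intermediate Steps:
$m{\left(U \right)} = -35 + U$
$\left(-485798 - 144323\right) \left(53130 + m{\left(-676 \right)}\right) = \left(-485798 - 144323\right) \left(53130 - 711\right) = - 630121 \left(53130 - 711\right) = \left(-630121\right) 52419 = -33030312699$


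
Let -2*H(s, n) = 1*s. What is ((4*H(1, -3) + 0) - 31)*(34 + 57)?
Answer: -3003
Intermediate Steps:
H(s, n) = -s/2
((4*H(1, -3) + 0) - 31)*(34 + 57) = ((4*(-½*1) + 0) - 31)*(34 + 57) = ((4*(-½) + 0) - 31)*91 = ((-2 + 0) - 31)*91 = (-2 - 31)*91 = -33*91 = -3003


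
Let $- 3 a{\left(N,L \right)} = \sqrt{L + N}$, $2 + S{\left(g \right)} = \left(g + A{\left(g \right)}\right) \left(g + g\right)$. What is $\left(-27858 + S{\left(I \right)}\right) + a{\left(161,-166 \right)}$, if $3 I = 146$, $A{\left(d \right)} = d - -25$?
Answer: $- \frac{143576}{9} - \frac{i \sqrt{5}}{3} \approx -15953.0 - 0.74536 i$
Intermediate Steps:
$A{\left(d \right)} = 25 + d$ ($A{\left(d \right)} = d + 25 = 25 + d$)
$I = \frac{146}{3}$ ($I = \frac{1}{3} \cdot 146 = \frac{146}{3} \approx 48.667$)
$S{\left(g \right)} = -2 + 2 g \left(25 + 2 g\right)$ ($S{\left(g \right)} = -2 + \left(g + \left(25 + g\right)\right) \left(g + g\right) = -2 + \left(25 + 2 g\right) 2 g = -2 + 2 g \left(25 + 2 g\right)$)
$a{\left(N,L \right)} = - \frac{\sqrt{L + N}}{3}$
$\left(-27858 + S{\left(I \right)}\right) + a{\left(161,-166 \right)} = \left(-27858 + \left(-2 + 4 \left(\frac{146}{3}\right)^{2} + 50 \cdot \frac{146}{3}\right)\right) - \frac{\sqrt{-166 + 161}}{3} = \left(-27858 + \left(-2 + 4 \cdot \frac{21316}{9} + \frac{7300}{3}\right)\right) - \frac{\sqrt{-5}}{3} = \left(-27858 + \left(-2 + \frac{85264}{9} + \frac{7300}{3}\right)\right) - \frac{i \sqrt{5}}{3} = \left(-27858 + \frac{107146}{9}\right) - \frac{i \sqrt{5}}{3} = - \frac{143576}{9} - \frac{i \sqrt{5}}{3}$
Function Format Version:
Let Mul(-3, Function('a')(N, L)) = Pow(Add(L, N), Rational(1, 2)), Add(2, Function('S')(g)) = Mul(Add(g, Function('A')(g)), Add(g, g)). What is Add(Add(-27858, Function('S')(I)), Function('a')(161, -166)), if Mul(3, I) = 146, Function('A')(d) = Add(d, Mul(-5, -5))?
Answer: Add(Rational(-143576, 9), Mul(Rational(-1, 3), I, Pow(5, Rational(1, 2)))) ≈ Add(-15953., Mul(-0.74536, I))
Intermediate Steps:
Function('A')(d) = Add(25, d) (Function('A')(d) = Add(d, 25) = Add(25, d))
I = Rational(146, 3) (I = Mul(Rational(1, 3), 146) = Rational(146, 3) ≈ 48.667)
Function('S')(g) = Add(-2, Mul(2, g, Add(25, Mul(2, g)))) (Function('S')(g) = Add(-2, Mul(Add(g, Add(25, g)), Add(g, g))) = Add(-2, Mul(Add(25, Mul(2, g)), Mul(2, g))) = Add(-2, Mul(2, g, Add(25, Mul(2, g)))))
Function('a')(N, L) = Mul(Rational(-1, 3), Pow(Add(L, N), Rational(1, 2)))
Add(Add(-27858, Function('S')(I)), Function('a')(161, -166)) = Add(Add(-27858, Add(-2, Mul(4, Pow(Rational(146, 3), 2)), Mul(50, Rational(146, 3)))), Mul(Rational(-1, 3), Pow(Add(-166, 161), Rational(1, 2)))) = Add(Add(-27858, Add(-2, Mul(4, Rational(21316, 9)), Rational(7300, 3))), Mul(Rational(-1, 3), Pow(-5, Rational(1, 2)))) = Add(Add(-27858, Add(-2, Rational(85264, 9), Rational(7300, 3))), Mul(Rational(-1, 3), Mul(I, Pow(5, Rational(1, 2))))) = Add(Add(-27858, Rational(107146, 9)), Mul(Rational(-1, 3), I, Pow(5, Rational(1, 2)))) = Add(Rational(-143576, 9), Mul(Rational(-1, 3), I, Pow(5, Rational(1, 2))))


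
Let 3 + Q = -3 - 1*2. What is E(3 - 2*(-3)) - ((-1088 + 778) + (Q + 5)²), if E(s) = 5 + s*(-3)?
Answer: 279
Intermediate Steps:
E(s) = 5 - 3*s
Q = -8 (Q = -3 + (-3 - 1*2) = -3 + (-3 - 2) = -3 - 5 = -8)
E(3 - 2*(-3)) - ((-1088 + 778) + (Q + 5)²) = (5 - 3*(3 - 2*(-3))) - ((-1088 + 778) + (-8 + 5)²) = (5 - 3*(3 + 6)) - (-310 + (-3)²) = (5 - 3*9) - (-310 + 9) = (5 - 27) - 1*(-301) = -22 + 301 = 279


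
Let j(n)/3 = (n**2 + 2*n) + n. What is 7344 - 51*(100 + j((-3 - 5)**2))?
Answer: -653820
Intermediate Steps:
j(n) = 3*n**2 + 9*n (j(n) = 3*((n**2 + 2*n) + n) = 3*(n**2 + 3*n) = 3*n**2 + 9*n)
7344 - 51*(100 + j((-3 - 5)**2)) = 7344 - 51*(100 + 3*(-3 - 5)**2*(3 + (-3 - 5)**2)) = 7344 - 51*(100 + 3*(-8)**2*(3 + (-8)**2)) = 7344 - 51*(100 + 3*64*(3 + 64)) = 7344 - 51*(100 + 3*64*67) = 7344 - 51*(100 + 12864) = 7344 - 51*12964 = 7344 - 1*661164 = 7344 - 661164 = -653820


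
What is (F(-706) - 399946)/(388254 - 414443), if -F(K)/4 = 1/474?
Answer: 94787204/6206793 ≈ 15.272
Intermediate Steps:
F(K) = -2/237 (F(K) = -4/474 = -4*1/474 = -2/237)
(F(-706) - 399946)/(388254 - 414443) = (-2/237 - 399946)/(388254 - 414443) = -94787204/237/(-26189) = -94787204/237*(-1/26189) = 94787204/6206793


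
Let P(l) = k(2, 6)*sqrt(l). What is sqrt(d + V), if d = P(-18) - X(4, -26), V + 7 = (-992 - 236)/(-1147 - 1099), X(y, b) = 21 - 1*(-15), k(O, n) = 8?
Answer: sqrt(-53539025 + 30267096*I*sqrt(2))/1123 ≈ 2.4393 + 6.9572*I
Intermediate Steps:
X(y, b) = 36 (X(y, b) = 21 + 15 = 36)
V = -7247/1123 (V = -7 + (-992 - 236)/(-1147 - 1099) = -7 - 1228/(-2246) = -7 - 1228*(-1/2246) = -7 + 614/1123 = -7247/1123 ≈ -6.4532)
P(l) = 8*sqrt(l)
d = -36 + 24*I*sqrt(2) (d = 8*sqrt(-18) - 1*36 = 8*(3*I*sqrt(2)) - 36 = 24*I*sqrt(2) - 36 = -36 + 24*I*sqrt(2) ≈ -36.0 + 33.941*I)
sqrt(d + V) = sqrt((-36 + 24*I*sqrt(2)) - 7247/1123) = sqrt(-47675/1123 + 24*I*sqrt(2))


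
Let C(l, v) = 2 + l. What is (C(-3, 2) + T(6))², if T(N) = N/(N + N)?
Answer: ¼ ≈ 0.25000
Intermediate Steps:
T(N) = ½ (T(N) = N/((2*N)) = N*(1/(2*N)) = ½)
(C(-3, 2) + T(6))² = ((2 - 3) + ½)² = (-1 + ½)² = (-½)² = ¼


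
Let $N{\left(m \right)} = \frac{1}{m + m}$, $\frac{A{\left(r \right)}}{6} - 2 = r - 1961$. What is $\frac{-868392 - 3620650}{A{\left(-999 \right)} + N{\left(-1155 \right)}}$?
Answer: $\frac{10369687020}{40997881} \approx 252.93$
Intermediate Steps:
$A{\left(r \right)} = -11754 + 6 r$ ($A{\left(r \right)} = 12 + 6 \left(r - 1961\right) = 12 + 6 \left(-1961 + r\right) = 12 + \left(-11766 + 6 r\right) = -11754 + 6 r$)
$N{\left(m \right)} = \frac{1}{2 m}$
$\frac{-868392 - 3620650}{A{\left(-999 \right)} + N{\left(-1155 \right)}} = \frac{-868392 - 3620650}{\left(-11754 + 6 \left(-999\right)\right) + \frac{1}{2 \left(-1155\right)}} = - \frac{4489042}{\left(-11754 - 5994\right) + \frac{1}{2} \left(- \frac{1}{1155}\right)} = - \frac{4489042}{-17748 - \frac{1}{2310}} = - \frac{4489042}{- \frac{40997881}{2310}} = \left(-4489042\right) \left(- \frac{2310}{40997881}\right) = \frac{10369687020}{40997881}$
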